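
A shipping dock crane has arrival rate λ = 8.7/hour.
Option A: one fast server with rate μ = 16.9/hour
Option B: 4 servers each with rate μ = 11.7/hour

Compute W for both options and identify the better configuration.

Option A: single server μ = 16.9 (M/M/1)
  ρ_A = 8.7/16.9 = 0.5148
  W_A = 1/(μ-λ) = 1/(16.9-8.7) = 1/8.20 = 0.1220

Option B: 4 servers μ = 11.7 (M/M/4)
  ρ_B = λ/(cμ) = 8.7/(4×11.7) = 0.1859
  Offered load a = λ/μ = cρ = 8.7/11.7 = 0.7436
  P₀ = [ Σₙ₌₀^3 aⁿ/n! + a^4/(4!(1-ρ)) ]⁻¹
  Σ = a^0/0! + a^1/1! + a^2/2! + a^3/3! = 1.0000 + 0.7436 + 0.2765 + 0.06852 = 2.0886
  a^4/(4!(1-ρ)) = 0.3057/(24 × 0.8141) = 0.01565
  P₀ = 1/(2.0886 + 0.01565) = 0.4752
  Lq = P₀·a^4·ρ / (4!(1-ρ)²) = 0.4752 × 0.3057 × 0.1859 / (24 × 0.6628) = 0.001698
  Wq_B = Lq/λ = 0.001698/8.7 = 0.0001952
  W_B = Wq_B + 1/μ = 0.0001952 + 0.08547 = 0.08567

Since W_B = 0.08567 < W_A = 0.1220, Option B (multiple servers) has the shorter time in system.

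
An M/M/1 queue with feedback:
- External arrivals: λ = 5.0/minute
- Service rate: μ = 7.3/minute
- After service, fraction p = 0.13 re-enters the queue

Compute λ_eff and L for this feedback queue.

Effective arrival rate: λ_eff = λ/(1-p) = 5.0/(1-0.13) = 5.0/0.87 = 5.74713
ρ = λ_eff/μ = 5.74713/7.3 = 0.78728
L = ρ/(1-ρ) = 0.78728/(1-0.78728) = 3.7010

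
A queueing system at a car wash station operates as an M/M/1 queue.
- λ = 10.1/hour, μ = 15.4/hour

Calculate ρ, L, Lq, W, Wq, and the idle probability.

Step 1: ρ = λ/μ = 10.1/15.4 = 0.6558
Step 2: L = λ/(μ-λ) = 10.1/5.30 = 1.9057
Step 3: Lq = λ²/(μ(μ-λ)) = 102.01/(15.4×5.30) = 1.2498
Step 4: W = 1/(μ-λ) = 1/5.30 = 0.18868
Step 5: Wq = λ/(μ(μ-λ)) = 10.1/(15.4×5.30) = 0.1237
Step 6: P(0) = 1-ρ = 0.3442
Verify: L = λW = 10.1×0.18868 = 1.9057 ✔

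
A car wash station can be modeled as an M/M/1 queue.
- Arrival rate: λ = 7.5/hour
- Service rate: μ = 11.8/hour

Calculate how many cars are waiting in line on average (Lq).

ρ = λ/μ = 7.5/11.8 = 0.6356
For M/M/1: Lq = λ²/(μ(μ-λ))
Lq = 56.25/(11.8 × 4.30)
Lq = 1.1086 cars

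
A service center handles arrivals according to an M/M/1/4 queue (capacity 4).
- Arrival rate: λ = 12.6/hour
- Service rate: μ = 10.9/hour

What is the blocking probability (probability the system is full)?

ρ = λ/μ = 12.6/10.9 = 1.1560
P₀ = (1-ρ)/(1-ρ^(K+1)) = (1-1.1560)/(1-1.1560^5) = -0.1560/-1.0644 = 0.1466
P_K = P₀×ρ^K = 0.14656 × 1.1560^4 = 0.14656 × 1.7858 = 0.2617
Blocking probability = 26.17%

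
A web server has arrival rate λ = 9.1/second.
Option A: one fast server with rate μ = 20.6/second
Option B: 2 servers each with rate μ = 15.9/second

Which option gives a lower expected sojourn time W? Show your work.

Option A: single server μ = 20.6 (M/M/1)
  ρ_A = 9.1/20.6 = 0.4417
  W_A = 1/(μ-λ) = 1/(20.6-9.1) = 1/11.50 = 0.08696

Option B: 2 servers μ = 15.9 (M/M/2)
  ρ_B = λ/(cμ) = 9.1/(2×15.9) = 0.2862
  Offered load a = λ/μ = cρ = 9.1/15.9 = 0.5723
  P₀ = [ Σₙ₌₀^1 aⁿ/n! + a^2/(2!(1-ρ)) ]⁻¹
  Σ = a^0/0! + a^1/1! = 1.0000 + 0.5723 = 1.5723
  a^2/(2!(1-ρ)) = 0.32756/(2 × 0.71384) = 0.2294
  P₀ = 1/(1.5723 + 0.2294) = 0.5550
  Lq = P₀·a^2·ρ / (2!(1-ρ)²) = 0.55501 × 0.32756 × 0.28616 / (2 × 0.50956) = 0.05105
  Wq_B = Lq/λ = 0.05105/9.1 = 0.005610
  W_B = Wq_B + 1/μ = 0.005610 + 0.06289 = 0.06850

Since W_B = 0.06850 < W_A = 0.08696, Option B (multiple servers) has the shorter time in system.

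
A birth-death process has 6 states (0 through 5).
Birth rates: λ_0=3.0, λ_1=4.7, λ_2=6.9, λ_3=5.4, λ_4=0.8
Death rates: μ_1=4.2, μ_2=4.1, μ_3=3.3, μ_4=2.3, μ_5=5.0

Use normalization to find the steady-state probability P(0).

Ratios P(n)/P(0) = (λ₀···λₙ₋₁)/(μ₁···μₙ):
P(1)/P(0) = (3.0)/(4.2) = 0.714286
P(2)/P(0) = (3.0×4.7)/(4.2×4.1) = 0.818815
P(3)/P(0) = (3.0×4.7×6.9)/(4.2×4.1×3.3) = 1.71207
P(4)/P(0) = (3.0×4.7×6.9×5.4)/(4.2×4.1×3.3×2.3) = 4.01964
P(5)/P(0) = (3.0×4.7×6.9×5.4×0.8)/(4.2×4.1×3.3×2.3×5.0) = 0.643142

Normalization: ∑ P(n) = 1
P(0) × (1.00000 + 0.714286 + 0.818815 + 1.71207 + 4.01964 + 0.643142) = 1
P(0) × 8.9080 = 1
P(0) = 1/8.9080 = 0.1123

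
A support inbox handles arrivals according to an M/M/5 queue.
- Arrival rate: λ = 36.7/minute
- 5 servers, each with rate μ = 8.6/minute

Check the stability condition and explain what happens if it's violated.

Stability requires ρ = λ/(cμ) < 1
ρ = 36.7/(5 × 8.6) = 36.7/43.00 = 0.8535
Since 0.8535 < 1, the system is STABLE.
The servers are busy 85.35% of the time.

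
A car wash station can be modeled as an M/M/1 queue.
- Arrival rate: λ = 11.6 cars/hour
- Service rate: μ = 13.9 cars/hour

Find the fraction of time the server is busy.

Server utilization: ρ = λ/μ
ρ = 11.6/13.9 = 0.8345
The server is busy 83.45% of the time.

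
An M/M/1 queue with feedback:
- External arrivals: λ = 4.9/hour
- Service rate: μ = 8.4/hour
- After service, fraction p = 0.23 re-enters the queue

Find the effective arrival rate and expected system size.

Effective arrival rate: λ_eff = λ/(1-p) = 4.9/(1-0.23) = 4.9/0.77 = 6.36364
ρ = λ_eff/μ = 6.36364/8.4 = 0.757576
L = ρ/(1-ρ) = 0.757576/(1-0.757576) = 3.1250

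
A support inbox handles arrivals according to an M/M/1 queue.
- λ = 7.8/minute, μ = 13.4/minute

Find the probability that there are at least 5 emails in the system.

ρ = λ/μ = 7.8/13.4 = 0.5821
P(N ≥ n) = ρⁿ
P(N ≥ 5) = 0.5821^5
P(N ≥ 5) = 0.06683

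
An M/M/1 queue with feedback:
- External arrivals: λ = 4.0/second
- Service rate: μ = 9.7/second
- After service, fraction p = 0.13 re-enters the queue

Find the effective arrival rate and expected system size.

Effective arrival rate: λ_eff = λ/(1-p) = 4.0/(1-0.13) = 4.0/0.87 = 4.5977
ρ = λ_eff/μ = 4.5977/9.7 = 0.4740
L = ρ/(1-ρ) = 0.4740/(1-0.4740) = 0.9011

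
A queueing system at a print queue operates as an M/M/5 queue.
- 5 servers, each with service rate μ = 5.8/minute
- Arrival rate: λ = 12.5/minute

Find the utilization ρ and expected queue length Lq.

Traffic intensity: ρ = λ/(cμ) = 12.5/(5×5.8) = 0.4310
Since ρ = 0.4310 < 1, system is stable.
Offered load a = λ/μ = cρ = 12.5/5.8 = 2.1552
P₀ = [ Σₙ₌₀^4 aⁿ/n! + a^5/(5!(1-ρ)) ]⁻¹
Σ = a^0/0! + a^1/1! + a^2/2! + a^3/3! + a^4/4! = 1.00000 + 2.15517 + 2.32238 + 1.66838 + 0.898911 = 8.0448
a^5/(5!(1-ρ)) = 46.4954/(120 × 0.5690) = 0.6810
P₀ = 1/(8.0448 + 0.6810) = 0.1146
Lq = P₀·a^5·ρ / (5!(1-ρ)²) = 0.1146 × 46.4954 × 0.4310 / (120 × 0.3237) = 0.05912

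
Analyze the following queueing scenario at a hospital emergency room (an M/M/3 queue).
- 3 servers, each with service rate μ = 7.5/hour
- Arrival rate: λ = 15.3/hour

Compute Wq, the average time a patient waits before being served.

Traffic intensity: ρ = λ/(cμ) = 15.3/(3×7.5) = 0.6800
Since ρ = 0.6800 < 1, system is stable.
Offered load a = λ/μ = cρ = 15.3/7.5 = 2.0400
P₀ = [ Σₙ₌₀^2 aⁿ/n! + a^3/(3!(1-ρ)) ]⁻¹
Σ = a^0/0! + a^1/1! + a^2/2! = 1.0000 + 2.0400 + 2.0808 = 5.1208
a^3/(3!(1-ρ)) = 8.4897/(6 × 0.3200) = 4.4217
P₀ = 1/(5.1208 + 4.4217) = 0.1048
Lq = P₀·a^3·ρ / (3!(1-ρ)²) = 0.1048 × 8.4897 × 0.6800 / (6 × 0.1024) = 0.9847
Wq = Lq/λ = 0.9847/15.3 = 0.06436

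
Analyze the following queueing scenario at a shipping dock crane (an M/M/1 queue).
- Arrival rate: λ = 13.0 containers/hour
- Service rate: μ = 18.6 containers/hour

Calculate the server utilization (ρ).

Server utilization: ρ = λ/μ
ρ = 13.0/18.6 = 0.6989
The server is busy 69.89% of the time.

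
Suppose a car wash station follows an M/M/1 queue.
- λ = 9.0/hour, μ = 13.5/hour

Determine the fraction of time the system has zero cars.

ρ = λ/μ = 9.0/13.5 = 0.6667
P(0) = 1 - ρ = 1 - 0.6667 = 0.3333
The server is idle 33.33% of the time.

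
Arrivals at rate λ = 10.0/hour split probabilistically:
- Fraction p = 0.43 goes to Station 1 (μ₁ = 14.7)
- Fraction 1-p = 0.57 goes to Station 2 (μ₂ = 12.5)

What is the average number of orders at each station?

Effective rates: λ₁ = 10.0×0.43 = 4.3, λ₂ = 10.0×0.57 = 5.7
Station 1: ρ₁ = 4.3/14.7 = 0.29252, L₁ = ρ₁/(1-ρ₁) = 0.29252/(1-0.29252) = 0.4135
Station 2: ρ₂ = 5.7/12.5 = 0.4560, L₂ = ρ₂/(1-ρ₂) = 0.4560/(1-0.4560) = 0.8382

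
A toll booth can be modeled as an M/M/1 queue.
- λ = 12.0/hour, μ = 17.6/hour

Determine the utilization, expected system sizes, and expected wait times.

Step 1: ρ = λ/μ = 12.0/17.6 = 0.6818
Step 2: L = λ/(μ-λ) = 12.0/5.60 = 2.1429
Step 3: Lq = λ²/(μ(μ-λ)) = 144.00/(17.6×5.60) = 1.4610
Step 4: W = 1/(μ-λ) = 1/5.60 = 0.178571
Step 5: Wq = λ/(μ(μ-λ)) = 12.0/(17.6×5.60) = 0.1218
Step 6: P(0) = 1-ρ = 0.3182
Verify: L = λW = 12.0×0.178571 = 2.1429 ✔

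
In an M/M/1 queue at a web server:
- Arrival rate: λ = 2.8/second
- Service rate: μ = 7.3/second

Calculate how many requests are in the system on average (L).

ρ = λ/μ = 2.8/7.3 = 0.3836
For M/M/1: L = λ/(μ-λ)
L = 2.8/(7.3-2.8) = 2.8/4.50
L = 0.6222 requests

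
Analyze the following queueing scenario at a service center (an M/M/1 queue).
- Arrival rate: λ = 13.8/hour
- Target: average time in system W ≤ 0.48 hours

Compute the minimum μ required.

For M/M/1: W = 1/(μ-λ)
Need W ≤ 0.48, so 1/(μ-λ) ≤ 0.48
μ - λ ≥ 1/0.48 = 2.0833
μ ≥ 13.8 + 2.0833 = 15.8833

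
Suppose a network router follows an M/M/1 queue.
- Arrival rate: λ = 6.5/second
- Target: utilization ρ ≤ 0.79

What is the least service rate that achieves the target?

ρ = λ/μ, so μ = λ/ρ
μ ≥ 6.5/0.79 = 8.2278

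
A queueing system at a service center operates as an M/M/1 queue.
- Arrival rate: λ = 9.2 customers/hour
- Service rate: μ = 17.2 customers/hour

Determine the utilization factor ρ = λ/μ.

Server utilization: ρ = λ/μ
ρ = 9.2/17.2 = 0.5349
The server is busy 53.49% of the time.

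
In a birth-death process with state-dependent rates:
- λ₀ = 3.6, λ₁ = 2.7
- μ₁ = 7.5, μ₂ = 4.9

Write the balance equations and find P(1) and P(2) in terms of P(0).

Balance equations:
State 0: λ₀P₀ = μ₁P₁ → P₁ = (λ₀/μ₁)P₀ = (3.6/7.5)P₀ = 0.4800P₀
State 1: P₂ = (λ₀λ₁)/(μ₁μ₂)P₀ = (3.6×2.7)/(7.5×4.9)P₀ = 0.2645P₀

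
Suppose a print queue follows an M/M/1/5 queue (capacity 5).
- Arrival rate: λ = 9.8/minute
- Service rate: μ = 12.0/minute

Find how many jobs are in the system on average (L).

ρ = λ/μ = 9.8/12.0 = 0.81667
P₀ = (1-ρ)/(1-ρ^(K+1)) = (1-0.81667)/(1-0.81667^6) = 0.18333/0.70333 = 0.2607
P_K = P₀×ρ^K = 0.26066 × 0.81667^5 = 0.26066 × 0.36327 = 0.09469
L = ρ[1 - (K+1)ρ^K + Kρ^(K+1)] / [(1-ρ)(1-ρ^(K+1))]
L = 0.81667 × (1 - 6×0.36327 + 5×0.29667) / ((1 - 0.81667) × (1 - 0.29667)) = 1.9237 jobs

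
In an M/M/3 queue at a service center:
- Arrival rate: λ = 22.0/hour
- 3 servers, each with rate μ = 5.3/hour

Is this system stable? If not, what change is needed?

Stability requires ρ = λ/(cμ) < 1
ρ = 22.0/(3 × 5.3) = 22.0/15.90 = 1.3836
Since 1.3836 ≥ 1, the system is UNSTABLE.
Need c > λ/μ = 22.0/5.3 = 4.15.
Minimum servers needed: c = 5.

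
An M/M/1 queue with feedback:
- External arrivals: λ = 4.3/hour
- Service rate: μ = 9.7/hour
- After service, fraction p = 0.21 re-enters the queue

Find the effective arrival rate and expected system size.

Effective arrival rate: λ_eff = λ/(1-p) = 4.3/(1-0.21) = 4.3/0.79 = 5.44304
ρ = λ_eff/μ = 5.44304/9.7 = 0.56114
L = ρ/(1-ρ) = 0.56114/(1-0.56114) = 1.2786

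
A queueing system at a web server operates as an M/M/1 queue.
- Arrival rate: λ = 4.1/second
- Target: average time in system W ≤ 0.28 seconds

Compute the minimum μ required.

For M/M/1: W = 1/(μ-λ)
Need W ≤ 0.28, so 1/(μ-λ) ≤ 0.28
μ - λ ≥ 1/0.28 = 3.5714
μ ≥ 4.1 + 3.5714 = 7.6714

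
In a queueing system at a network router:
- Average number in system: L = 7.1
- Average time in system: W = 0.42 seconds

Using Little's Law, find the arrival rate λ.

Little's Law: L = λW, so λ = L/W
λ = 7.1/0.42 = 16.9048 packets/second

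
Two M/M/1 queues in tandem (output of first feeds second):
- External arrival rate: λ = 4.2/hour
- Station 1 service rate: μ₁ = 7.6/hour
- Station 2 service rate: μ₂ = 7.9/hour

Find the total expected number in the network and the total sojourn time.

By Jackson's theorem, each station behaves as independent M/M/1.
Station 1: ρ₁ = 4.2/7.6 = 0.5526, L₁ = ρ₁/(1-ρ₁) = λ/(μ₁-λ) = 4.2/3.40 = 1.2353
Station 2: ρ₂ = 4.2/7.9 = 0.5316, L₂ = ρ₂/(1-ρ₂) = λ/(μ₂-λ) = 4.2/3.70 = 1.1351
Total: L = L₁ + L₂ = 1.2353 + 1.1351 = 2.3704
W = L/λ = 2.3704/4.2 = 0.5644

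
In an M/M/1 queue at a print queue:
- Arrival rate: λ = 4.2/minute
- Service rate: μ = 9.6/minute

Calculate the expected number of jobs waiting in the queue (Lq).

ρ = λ/μ = 4.2/9.6 = 0.4375
For M/M/1: Lq = λ²/(μ(μ-λ))
Lq = 17.64/(9.6 × 5.40)
Lq = 0.3403 jobs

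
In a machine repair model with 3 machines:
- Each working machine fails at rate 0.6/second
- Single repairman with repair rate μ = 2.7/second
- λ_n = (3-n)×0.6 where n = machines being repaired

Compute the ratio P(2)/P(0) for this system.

P(2)/P(0) = ∏_{i=0}^{2-1} λ_i/μ_{i+1}
= (3-0)×0.6/2.7 × (3-1)×0.6/2.7
= 0.2963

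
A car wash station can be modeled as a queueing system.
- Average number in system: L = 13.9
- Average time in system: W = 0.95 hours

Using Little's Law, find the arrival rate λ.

Little's Law: L = λW, so λ = L/W
λ = 13.9/0.95 = 14.6316 cars/hour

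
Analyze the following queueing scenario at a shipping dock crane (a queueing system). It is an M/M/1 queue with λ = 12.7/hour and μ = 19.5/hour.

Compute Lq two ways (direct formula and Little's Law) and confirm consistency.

Method 1 (direct): Lq = λ²/(μ(μ-λ)) = 161.29/(19.5 × 6.80) = 1.2164

Method 2 (Little's Law):
W = 1/(μ-λ) = 1/6.80 = 0.14706
Wq = W - 1/μ = 0.14706 - 0.051282 = 0.09578
Lq = λWq = 12.7 × 0.09578 = 1.2164 ✔ (matches Method 1)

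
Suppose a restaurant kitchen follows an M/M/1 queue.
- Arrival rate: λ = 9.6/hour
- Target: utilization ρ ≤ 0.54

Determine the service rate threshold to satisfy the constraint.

ρ = λ/μ, so μ = λ/ρ
μ ≥ 9.6/0.54 = 17.7778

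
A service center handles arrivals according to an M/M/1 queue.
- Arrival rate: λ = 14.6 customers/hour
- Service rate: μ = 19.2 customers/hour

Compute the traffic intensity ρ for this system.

Server utilization: ρ = λ/μ
ρ = 14.6/19.2 = 0.7604
The server is busy 76.04% of the time.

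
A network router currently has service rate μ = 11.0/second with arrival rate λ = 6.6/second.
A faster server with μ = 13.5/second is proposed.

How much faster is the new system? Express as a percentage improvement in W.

System 1: ρ₁ = 6.6/11.0 = 0.6000, W₁ = 1/(11.0-6.6) = 0.22727
System 2: ρ₂ = 6.6/13.5 = 0.4889, W₂ = 1/(13.5-6.6) = 0.14493
Improvement: (W₁-W₂)/W₁ = (0.22727-0.14493)/0.22727 = 36.23%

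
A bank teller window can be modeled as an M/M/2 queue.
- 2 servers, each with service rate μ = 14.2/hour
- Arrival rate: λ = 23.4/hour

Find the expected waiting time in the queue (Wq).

Traffic intensity: ρ = λ/(cμ) = 23.4/(2×14.2) = 0.8239
Since ρ = 0.8239 < 1, system is stable.
Offered load a = λ/μ = cρ = 23.4/14.2 = 1.6479
P₀ = [ Σₙ₌₀^1 aⁿ/n! + a^2/(2!(1-ρ)) ]⁻¹
Σ = a^0/0! + a^1/1! = 1.0000 + 1.6479 = 2.6479
a^2/(2!(1-ρ)) = 2.71553/(2 × 0.176056) = 7.7121
P₀ = 1/(2.6479 + 7.7121) = 0.09653
Lq = P₀·a^2·ρ / (2!(1-ρ)²) = 0.0965251 × 2.71553 × 0.823944 / (2 × 0.0309958) = 3.4839
Wq = Lq/λ = 3.4839/23.4 = 0.1489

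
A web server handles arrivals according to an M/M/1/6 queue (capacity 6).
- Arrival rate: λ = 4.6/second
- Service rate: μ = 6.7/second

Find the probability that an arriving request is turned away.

ρ = λ/μ = 4.6/6.7 = 0.68657
P₀ = (1-ρ)/(1-ρ^(K+1)) = (1-0.68657)/(1-0.68657^7) = 0.3134/0.9281 = 0.3377
P_K = P₀×ρ^K = 0.33772 × 0.68657^6 = 0.33772 × 0.10474 = 0.03537
Blocking probability = 3.54%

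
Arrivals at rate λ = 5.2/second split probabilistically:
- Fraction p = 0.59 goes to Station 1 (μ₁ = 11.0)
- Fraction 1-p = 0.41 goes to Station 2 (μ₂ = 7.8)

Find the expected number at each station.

Effective rates: λ₁ = 5.2×0.59 = 3.068, λ₂ = 5.2×0.41 = 2.132
Station 1: ρ₁ = 3.068/11.0 = 0.2789, L₁ = ρ₁/(1-ρ₁) = 0.2789/(1-0.2789) = 0.3868
Station 2: ρ₂ = 2.132/7.8 = 0.2733, L₂ = ρ₂/(1-ρ₂) = 0.2733/(1-0.2733) = 0.3761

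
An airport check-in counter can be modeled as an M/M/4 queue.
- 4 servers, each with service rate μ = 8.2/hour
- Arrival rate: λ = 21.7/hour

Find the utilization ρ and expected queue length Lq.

Traffic intensity: ρ = λ/(cμ) = 21.7/(4×8.2) = 0.6616
Since ρ = 0.6616 < 1, system is stable.
Offered load a = λ/μ = cρ = 21.7/8.2 = 2.6463
P₀ = [ Σₙ₌₀^3 aⁿ/n! + a^4/(4!(1-ρ)) ]⁻¹
Σ = a^0/0! + a^1/1! + a^2/2! + a^3/3! = 1.0000 + 2.6463 + 3.5016 + 3.0888 = 10.2367
a^4/(4!(1-ρ)) = 49.0437/(24 × 0.338415) = 6.0384
P₀ = 1/(10.2367 + 6.0384) = 0.06144
Lq = P₀·a^4·ρ / (4!(1-ρ)²) = 0.0614436 × 49.0437 × 0.661585 / (24 × 0.114524) = 0.7253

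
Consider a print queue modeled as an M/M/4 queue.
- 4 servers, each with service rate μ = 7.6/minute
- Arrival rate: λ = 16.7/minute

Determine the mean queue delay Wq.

Traffic intensity: ρ = λ/(cμ) = 16.7/(4×7.6) = 0.5493
Since ρ = 0.5493 < 1, system is stable.
Offered load a = λ/μ = cρ = 16.7/7.6 = 2.1974
P₀ = [ Σₙ₌₀^3 aⁿ/n! + a^4/(4!(1-ρ)) ]⁻¹
Σ = a^0/0! + a^1/1! + a^2/2! + a^3/3! = 1.0000 + 2.1974 + 2.4142 + 1.7683 = 7.3799
a^4/(4!(1-ρ)) = 23.3137/(24 × 0.45066) = 2.1555
P₀ = 1/(7.3799 + 2.1555) = 0.1049
Lq = P₀·a^4·ρ / (4!(1-ρ)²) = 0.1049 × 23.3137 × 0.5493 / (24 × 0.2031) = 0.2756
Wq = Lq/λ = 0.2756/16.7 = 0.01650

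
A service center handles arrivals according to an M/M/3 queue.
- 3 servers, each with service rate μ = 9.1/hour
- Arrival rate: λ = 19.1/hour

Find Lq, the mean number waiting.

Traffic intensity: ρ = λ/(cμ) = 19.1/(3×9.1) = 0.6996
Since ρ = 0.6996 < 1, system is stable.
Offered load a = λ/μ = cρ = 19.1/9.1 = 2.0989
P₀ = [ Σₙ₌₀^2 aⁿ/n! + a^3/(3!(1-ρ)) ]⁻¹
Σ = a^0/0! + a^1/1! + a^2/2! = 1.0000 + 2.0989 + 2.2027 = 5.3016
a^3/(3!(1-ρ)) = 9.24647/(6 × 0.300366) = 5.1307
P₀ = 1/(5.3016 + 5.1307) = 0.09586
Lq = P₀·a^3·ρ / (3!(1-ρ)²) = 0.095857 × 9.2465 × 0.69963 / (6 × 0.090220) = 1.1456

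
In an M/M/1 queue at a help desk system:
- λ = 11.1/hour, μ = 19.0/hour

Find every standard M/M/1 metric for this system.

Step 1: ρ = λ/μ = 11.1/19.0 = 0.5842
Step 2: L = λ/(μ-λ) = 11.1/7.90 = 1.4051
Step 3: Lq = λ²/(μ(μ-λ)) = 123.21/(19.0×7.90) = 0.8209
Step 4: W = 1/(μ-λ) = 1/7.90 = 0.126582
Step 5: Wq = λ/(μ(μ-λ)) = 11.1/(19.0×7.90) = 0.07395
Step 6: P(0) = 1-ρ = 0.4158
Verify: L = λW = 11.1×0.126582 = 1.4051 ✔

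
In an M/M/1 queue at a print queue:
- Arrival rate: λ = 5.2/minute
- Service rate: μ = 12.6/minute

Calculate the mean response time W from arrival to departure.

First, compute utilization: ρ = λ/μ = 5.2/12.6 = 0.4127
For M/M/1: W = 1/(μ-λ)
W = 1/(12.6-5.2) = 1/7.40
W = 0.1351 minutes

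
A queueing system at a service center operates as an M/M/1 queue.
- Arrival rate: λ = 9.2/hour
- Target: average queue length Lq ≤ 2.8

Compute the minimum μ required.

For M/M/1: Lq = λ²/(μ(μ-λ))
Need Lq ≤ 2.8, i.e. μ(μ-λ) ≥ λ²/2.8
μ² - 9.2μ - 84.64/2.8 ≥ 0  →  μ² - 9.2μ - 30.22857 ≥ 0
Quadratic formula (positive root): μ = [λ + √(λ² + 4×30.22857)]/2
Discriminant: 84.64 + 4×30.22857 = 205.5543, √205.5543 = 14.3372
μ ≥ (9.2 + 14.3372)/2 = 11.7686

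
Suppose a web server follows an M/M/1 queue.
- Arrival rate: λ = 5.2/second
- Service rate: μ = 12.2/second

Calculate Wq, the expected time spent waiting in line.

First, compute utilization: ρ = λ/μ = 5.2/12.2 = 0.4262
For M/M/1: Wq = λ/(μ(μ-λ))
Wq = 5.2/(12.2 × (12.2-5.2))
Wq = 5.2/(12.2 × 7.00)
Wq = 0.06089 seconds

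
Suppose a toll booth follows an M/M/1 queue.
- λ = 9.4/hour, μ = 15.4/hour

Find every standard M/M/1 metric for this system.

Step 1: ρ = λ/μ = 9.4/15.4 = 0.6104
Step 2: L = λ/(μ-λ) = 9.4/6.00 = 1.5667
Step 3: Lq = λ²/(μ(μ-λ)) = 88.36/(15.4×6.00) = 0.9563
Step 4: W = 1/(μ-λ) = 1/6.00 = 0.16667
Step 5: Wq = λ/(μ(μ-λ)) = 9.4/(15.4×6.00) = 0.1017
Step 6: P(0) = 1-ρ = 0.3896
Verify: L = λW = 9.4×0.16667 = 1.5667 ✔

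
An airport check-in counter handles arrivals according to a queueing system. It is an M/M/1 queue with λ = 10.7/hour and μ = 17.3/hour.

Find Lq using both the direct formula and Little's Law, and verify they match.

Method 1 (direct): Lq = λ²/(μ(μ-λ)) = 114.49/(17.3 × 6.60) = 1.0027

Method 2 (Little's Law):
W = 1/(μ-λ) = 1/6.60 = 0.151515
Wq = W - 1/μ = 0.151515 - 0.0578035 = 0.09371
Lq = λWq = 10.7 × 0.09371 = 1.0027 ✔ (matches Method 1)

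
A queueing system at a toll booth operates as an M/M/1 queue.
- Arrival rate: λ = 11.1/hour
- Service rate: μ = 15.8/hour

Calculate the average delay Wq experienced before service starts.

First, compute utilization: ρ = λ/μ = 11.1/15.8 = 0.7025
For M/M/1: Wq = λ/(μ(μ-λ))
Wq = 11.1/(15.8 × (15.8-11.1))
Wq = 11.1/(15.8 × 4.70)
Wq = 0.1495 hours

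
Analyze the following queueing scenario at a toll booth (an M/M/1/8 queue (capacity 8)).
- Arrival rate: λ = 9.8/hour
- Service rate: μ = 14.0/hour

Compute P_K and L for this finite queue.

ρ = λ/μ = 9.8/14.0 = 0.7000
P₀ = (1-ρ)/(1-ρ^(K+1)) = (1-0.7000)/(1-0.7000^9) = 0.3000/0.9596 = 0.3126
P_K = P₀×ρ^K = 0.3126 × 0.7000^8 = 0.3126 × 0.05765 = 0.01802
Blocking probability P_8 = 0.01802 (1.80%)
L = ρ[1 - (K+1)ρ^K + Kρ^(K+1)] / [(1-ρ)(1-ρ^(K+1))]
L = 0.7000 × (1 - 9×0.057648 + 8×0.040354) / ((1 - 0.7000) × (1 - 0.040354)) = 1.9549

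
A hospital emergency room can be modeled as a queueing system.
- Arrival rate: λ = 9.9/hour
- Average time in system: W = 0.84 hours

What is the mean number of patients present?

Little's Law: L = λW
L = 9.9 × 0.84 = 8.3160 patients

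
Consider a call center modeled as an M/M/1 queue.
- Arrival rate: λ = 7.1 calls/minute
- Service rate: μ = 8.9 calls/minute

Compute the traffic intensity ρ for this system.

Server utilization: ρ = λ/μ
ρ = 7.1/8.9 = 0.7978
The server is busy 79.78% of the time.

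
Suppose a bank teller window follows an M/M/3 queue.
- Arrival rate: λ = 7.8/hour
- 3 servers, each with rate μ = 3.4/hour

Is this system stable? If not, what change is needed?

Stability requires ρ = λ/(cμ) < 1
ρ = 7.8/(3 × 3.4) = 7.8/10.20 = 0.7647
Since 0.7647 < 1, the system is STABLE.
The servers are busy 76.47% of the time.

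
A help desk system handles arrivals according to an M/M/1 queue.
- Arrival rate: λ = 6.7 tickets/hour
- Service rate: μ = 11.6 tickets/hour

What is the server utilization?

Server utilization: ρ = λ/μ
ρ = 6.7/11.6 = 0.5776
The server is busy 57.76% of the time.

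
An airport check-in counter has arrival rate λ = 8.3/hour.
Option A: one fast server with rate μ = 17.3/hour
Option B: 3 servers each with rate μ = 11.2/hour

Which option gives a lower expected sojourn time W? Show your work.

Option A: single server μ = 17.3 (M/M/1)
  ρ_A = 8.3/17.3 = 0.4798
  W_A = 1/(μ-λ) = 1/(17.3-8.3) = 1/9.00 = 0.1111

Option B: 3 servers μ = 11.2 (M/M/3)
  ρ_B = λ/(cμ) = 8.3/(3×11.2) = 0.2470
  Offered load a = λ/μ = cρ = 8.3/11.2 = 0.7411
  P₀ = [ Σₙ₌₀^2 aⁿ/n! + a^3/(3!(1-ρ)) ]⁻¹
  Σ = a^0/0! + a^1/1! + a^2/2! = 1.0000 + 0.7411 + 0.2746 = 2.0157
  a^3/(3!(1-ρ)) = 0.4070/(6 × 0.7530) = 0.09008
  P₀ = 1/(2.0157 + 0.09008) = 0.4749
  Lq = P₀·a^3·ρ / (3!(1-ρ)²) = 0.4749 × 0.4070 × 0.2470 / (6 × 0.5670) = 0.01403
  Wq_B = Lq/λ = 0.014035/8.3 = 0.001691
  W_B = Wq_B + 1/μ = 0.001691 + 0.08929 = 0.09098

Since W_B = 0.09098 < W_A = 0.1111, Option B (multiple servers) has the shorter time in system.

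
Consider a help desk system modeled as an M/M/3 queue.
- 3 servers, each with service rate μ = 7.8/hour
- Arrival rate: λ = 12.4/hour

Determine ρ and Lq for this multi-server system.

Traffic intensity: ρ = λ/(cμ) = 12.4/(3×7.8) = 0.5299
Since ρ = 0.5299 < 1, system is stable.
Offered load a = λ/μ = cρ = 12.4/7.8 = 1.5897
P₀ = [ Σₙ₌₀^2 aⁿ/n! + a^3/(3!(1-ρ)) ]⁻¹
Σ = a^0/0! + a^1/1! + a^2/2! = 1.00000 + 1.58974 + 1.26364 = 3.8534
a^3/(3!(1-ρ)) = 4.01773/(6 × 0.470085) = 1.4245
P₀ = 1/(3.8534 + 1.4245) = 0.1895
Lq = P₀·a^3·ρ / (3!(1-ρ)²) = 0.18947 × 4.0177 × 0.52991 / (6 × 0.22098) = 0.3042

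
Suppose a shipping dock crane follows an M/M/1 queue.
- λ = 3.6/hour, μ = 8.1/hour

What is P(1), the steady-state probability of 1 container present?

ρ = λ/μ = 3.6/8.1 = 0.4444
P(n) = (1-ρ)ρⁿ
P(1) = (1-0.4444) × 0.4444^1
P(1) = 0.5556 × 0.4444
P(1) = 0.2469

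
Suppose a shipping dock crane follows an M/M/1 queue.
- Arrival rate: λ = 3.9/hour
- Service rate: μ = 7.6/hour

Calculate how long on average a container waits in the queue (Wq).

First, compute utilization: ρ = λ/μ = 3.9/7.6 = 0.5132
For M/M/1: Wq = λ/(μ(μ-λ))
Wq = 3.9/(7.6 × (7.6-3.9))
Wq = 3.9/(7.6 × 3.70)
Wq = 0.1387 hours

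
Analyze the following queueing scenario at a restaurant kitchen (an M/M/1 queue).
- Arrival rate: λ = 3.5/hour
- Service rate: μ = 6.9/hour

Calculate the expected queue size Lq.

ρ = λ/μ = 3.5/6.9 = 0.5072
For M/M/1: Lq = λ²/(μ(μ-λ))
Lq = 12.25/(6.9 × 3.40)
Lq = 0.5222 orders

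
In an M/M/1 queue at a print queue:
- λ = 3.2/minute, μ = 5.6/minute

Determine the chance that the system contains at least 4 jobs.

ρ = λ/μ = 3.2/5.6 = 0.5714
P(N ≥ n) = ρⁿ
P(N ≥ 4) = 0.5714^4
P(N ≥ 4) = 0.1066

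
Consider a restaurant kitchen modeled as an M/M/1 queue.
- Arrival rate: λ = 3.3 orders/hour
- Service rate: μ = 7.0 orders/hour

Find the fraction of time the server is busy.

Server utilization: ρ = λ/μ
ρ = 3.3/7.0 = 0.4714
The server is busy 47.14% of the time.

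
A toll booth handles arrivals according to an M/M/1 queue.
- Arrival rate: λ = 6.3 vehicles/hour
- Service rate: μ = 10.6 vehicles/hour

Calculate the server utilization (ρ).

Server utilization: ρ = λ/μ
ρ = 6.3/10.6 = 0.5943
The server is busy 59.43% of the time.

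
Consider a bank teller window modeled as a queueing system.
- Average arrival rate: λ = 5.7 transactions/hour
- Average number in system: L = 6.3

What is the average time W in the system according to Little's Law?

Little's Law: L = λW, so W = L/λ
W = 6.3/5.7 = 1.1053 hours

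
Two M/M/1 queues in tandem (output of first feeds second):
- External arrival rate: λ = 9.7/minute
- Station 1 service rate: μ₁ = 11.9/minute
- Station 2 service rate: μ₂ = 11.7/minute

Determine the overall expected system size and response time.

By Jackson's theorem, each station behaves as independent M/M/1.
Station 1: ρ₁ = 9.7/11.9 = 0.8151, L₁ = ρ₁/(1-ρ₁) = λ/(μ₁-λ) = 9.7/2.20 = 4.4091
Station 2: ρ₂ = 9.7/11.7 = 0.8291, L₂ = ρ₂/(1-ρ₂) = λ/(μ₂-λ) = 9.7/2.00 = 4.8500
Total: L = L₁ + L₂ = 4.4091 + 4.8500 = 9.2591
W = L/λ = 9.2591/9.7 = 0.9545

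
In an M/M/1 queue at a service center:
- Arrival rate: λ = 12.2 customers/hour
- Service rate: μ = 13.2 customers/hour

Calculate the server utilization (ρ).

Server utilization: ρ = λ/μ
ρ = 12.2/13.2 = 0.9242
The server is busy 92.42% of the time.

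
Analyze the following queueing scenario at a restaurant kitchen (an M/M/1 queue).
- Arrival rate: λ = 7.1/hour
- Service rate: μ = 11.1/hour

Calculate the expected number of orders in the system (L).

ρ = λ/μ = 7.1/11.1 = 0.6396
For M/M/1: L = λ/(μ-λ)
L = 7.1/(11.1-7.1) = 7.1/4.00
L = 1.7750 orders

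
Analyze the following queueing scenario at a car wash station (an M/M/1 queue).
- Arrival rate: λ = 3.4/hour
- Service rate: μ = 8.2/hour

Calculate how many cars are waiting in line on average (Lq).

ρ = λ/μ = 3.4/8.2 = 0.4146
For M/M/1: Lq = λ²/(μ(μ-λ))
Lq = 11.56/(8.2 × 4.80)
Lq = 0.2937 cars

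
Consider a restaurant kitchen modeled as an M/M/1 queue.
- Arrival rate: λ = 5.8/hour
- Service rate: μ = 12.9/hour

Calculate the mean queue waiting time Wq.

First, compute utilization: ρ = λ/μ = 5.8/12.9 = 0.4496
For M/M/1: Wq = λ/(μ(μ-λ))
Wq = 5.8/(12.9 × (12.9-5.8))
Wq = 5.8/(12.9 × 7.10)
Wq = 0.06333 hours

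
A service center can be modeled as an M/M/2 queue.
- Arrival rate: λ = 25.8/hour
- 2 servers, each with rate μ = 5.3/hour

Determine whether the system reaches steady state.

Stability requires ρ = λ/(cμ) < 1
ρ = 25.8/(2 × 5.3) = 25.8/10.60 = 2.4340
Since 2.4340 ≥ 1, the system is UNSTABLE.
Need c > λ/μ = 25.8/5.3 = 4.87.
Minimum servers needed: c = 5.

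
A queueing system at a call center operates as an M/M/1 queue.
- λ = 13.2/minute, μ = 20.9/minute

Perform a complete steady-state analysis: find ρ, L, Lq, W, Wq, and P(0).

Step 1: ρ = λ/μ = 13.2/20.9 = 0.6316
Step 2: L = λ/(μ-λ) = 13.2/7.70 = 1.7143
Step 3: Lq = λ²/(μ(μ-λ)) = 174.24/(20.9×7.70) = 1.0827
Step 4: W = 1/(μ-λ) = 1/7.70 = 0.12987
Step 5: Wq = λ/(μ(μ-λ)) = 13.2/(20.9×7.70) = 0.08202
Step 6: P(0) = 1-ρ = 0.3684
Verify: L = λW = 13.2×0.12987 = 1.7143 ✔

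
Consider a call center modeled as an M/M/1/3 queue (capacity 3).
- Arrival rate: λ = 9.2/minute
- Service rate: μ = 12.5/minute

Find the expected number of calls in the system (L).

ρ = λ/μ = 9.2/12.5 = 0.7360
P₀ = (1-ρ)/(1-ρ^(K+1)) = (1-0.7360)/(1-0.7360^4) = 0.2640/0.7066 = 0.3736
P_K = P₀×ρ^K = 0.3736 × 0.7360^3 = 0.3736 × 0.3987 = 0.1490
L = ρ[1 - (K+1)ρ^K + Kρ^(K+1)] / [(1-ρ)(1-ρ^(K+1))]
L = 0.7360 × (1 - 4×0.398688 + 3×0.293435) / ((1 - 0.7360) × (1 - 0.293435)) = 1.1267 calls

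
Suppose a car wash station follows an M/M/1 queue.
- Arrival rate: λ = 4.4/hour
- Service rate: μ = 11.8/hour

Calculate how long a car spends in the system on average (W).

First, compute utilization: ρ = λ/μ = 4.4/11.8 = 0.3729
For M/M/1: W = 1/(μ-λ)
W = 1/(11.8-4.4) = 1/7.40
W = 0.1351 hours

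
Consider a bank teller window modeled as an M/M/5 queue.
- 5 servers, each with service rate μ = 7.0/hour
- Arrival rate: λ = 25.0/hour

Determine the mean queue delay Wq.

Traffic intensity: ρ = λ/(cμ) = 25.0/(5×7.0) = 0.7143
Since ρ = 0.7143 < 1, system is stable.
Offered load a = λ/μ = cρ = 25.0/7.0 = 3.5714
P₀ = [ Σₙ₌₀^4 aⁿ/n! + a^5/(5!(1-ρ)) ]⁻¹
Σ = a^0/0! + a^1/1! + a^2/2! + a^3/3! + a^4/4! = 1.0000 + 3.5714 + 6.3776 + 7.5923 + 6.7789 = 25.3202
a^5/(5!(1-ρ)) = 581.0451/(120 × 0.2857143) = 16.9471
P₀ = 1/(25.3202 + 16.9471) = 0.02366
Lq = P₀·a^5·ρ / (5!(1-ρ)²) = 0.023659 × 581.0451 × 0.71429 / (120 × 0.081633) = 1.0024
Wq = Lq/λ = 1.0024/25.0 = 0.04010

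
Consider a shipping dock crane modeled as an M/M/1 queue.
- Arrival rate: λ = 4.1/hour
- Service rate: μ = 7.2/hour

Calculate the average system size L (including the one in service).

ρ = λ/μ = 4.1/7.2 = 0.5694
For M/M/1: L = λ/(μ-λ)
L = 4.1/(7.2-4.1) = 4.1/3.10
L = 1.3226 containers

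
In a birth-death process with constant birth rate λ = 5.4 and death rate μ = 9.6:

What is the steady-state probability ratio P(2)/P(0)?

For constant rates: P(n)/P(0) = (λ/μ)^n
P(2)/P(0) = (5.4/9.6)^2 = 0.5625^2 = 0.3164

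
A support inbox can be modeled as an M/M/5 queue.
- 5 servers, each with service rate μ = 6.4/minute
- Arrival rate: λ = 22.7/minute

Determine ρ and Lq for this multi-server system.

Traffic intensity: ρ = λ/(cμ) = 22.7/(5×6.4) = 0.7094
Since ρ = 0.7094 < 1, system is stable.
Offered load a = λ/μ = cρ = 22.7/6.4 = 3.5469
P₀ = [ Σₙ₌₀^4 aⁿ/n! + a^5/(5!(1-ρ)) ]⁻¹
Σ = a^0/0! + a^1/1! + a^2/2! + a^3/3! + a^4/4! = 1.00000 + 3.54687 + 6.29016 + 7.43681 + 6.59435 = 24.8682
a^5/(5!(1-ρ)) = 561.3444/(120 × 0.290625) = 16.0959
P₀ = 1/(24.8682 + 16.0959) = 0.02441
Lq = P₀·a^5·ρ / (5!(1-ρ)²) = 0.02441 × 561.3444 × 0.7094 / (120 × 0.08446) = 0.9591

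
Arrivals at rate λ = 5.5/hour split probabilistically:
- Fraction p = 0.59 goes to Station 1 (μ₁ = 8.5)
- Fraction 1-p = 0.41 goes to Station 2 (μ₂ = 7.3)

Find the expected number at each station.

Effective rates: λ₁ = 5.5×0.59 = 3.245, λ₂ = 5.5×0.41 = 2.255
Station 1: ρ₁ = 3.245/8.5 = 0.38176, L₁ = ρ₁/(1-ρ₁) = 0.38176/(1-0.38176) = 0.6175
Station 2: ρ₂ = 2.255/7.3 = 0.3089, L₂ = ρ₂/(1-ρ₂) = 0.3089/(1-0.3089) = 0.4470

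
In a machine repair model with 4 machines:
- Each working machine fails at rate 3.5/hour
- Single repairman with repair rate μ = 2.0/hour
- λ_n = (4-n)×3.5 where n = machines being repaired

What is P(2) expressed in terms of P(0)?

P(2)/P(0) = ∏_{i=0}^{2-1} λ_i/μ_{i+1}
= (4-0)×3.5/2.0 × (4-1)×3.5/2.0
= 36.7500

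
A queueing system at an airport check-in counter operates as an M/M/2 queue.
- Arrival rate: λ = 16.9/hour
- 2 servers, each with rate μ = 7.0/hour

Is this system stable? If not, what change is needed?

Stability requires ρ = λ/(cμ) < 1
ρ = 16.9/(2 × 7.0) = 16.9/14.00 = 1.2071
Since 1.2071 ≥ 1, the system is UNSTABLE.
Need c > λ/μ = 16.9/7.0 = 2.41.
Minimum servers needed: c = 3.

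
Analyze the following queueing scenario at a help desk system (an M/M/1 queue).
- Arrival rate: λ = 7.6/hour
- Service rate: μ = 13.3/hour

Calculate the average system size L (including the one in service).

ρ = λ/μ = 7.6/13.3 = 0.5714
For M/M/1: L = λ/(μ-λ)
L = 7.6/(13.3-7.6) = 7.6/5.70
L = 1.3333 tickets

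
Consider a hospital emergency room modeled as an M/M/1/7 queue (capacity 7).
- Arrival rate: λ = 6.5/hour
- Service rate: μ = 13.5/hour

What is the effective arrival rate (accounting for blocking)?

ρ = λ/μ = 6.5/13.5 = 0.48148
P₀ = (1-ρ)/(1-ρ^(K+1)) = (1-0.48148)/(1-0.48148^8) = 0.5185/0.9971 = 0.5200
P_K = P₀×ρ^K = 0.5200 × 0.48148^7 = 0.5200 × 0.005999 = 0.003119
λ_eff = λ(1-P_K) = 6.5 × (1 - 0.003119) = 6.5 × 0.99688 = 6.4797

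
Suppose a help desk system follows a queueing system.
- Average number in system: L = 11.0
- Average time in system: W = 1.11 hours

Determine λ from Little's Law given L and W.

Little's Law: L = λW, so λ = L/W
λ = 11.0/1.11 = 9.9099 tickets/hour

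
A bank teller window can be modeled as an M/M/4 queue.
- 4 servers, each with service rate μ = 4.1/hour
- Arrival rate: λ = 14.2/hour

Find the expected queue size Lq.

Traffic intensity: ρ = λ/(cμ) = 14.2/(4×4.1) = 0.8659
Since ρ = 0.8659 < 1, system is stable.
Offered load a = λ/μ = cρ = 14.2/4.1 = 3.4634
P₀ = [ Σₙ₌₀^3 aⁿ/n! + a^4/(4!(1-ρ)) ]⁻¹
Σ = a^0/0! + a^1/1! + a^2/2! + a^3/3! = 1.0000 + 3.4634 + 5.9976 + 6.9241 = 17.3851
a^4/(4!(1-ρ)) = 143.8858/(24 × 0.1341463) = 44.6918
P₀ = 1/(17.3851 + 44.6918) = 0.01611
Lq = P₀·a^4·ρ / (4!(1-ρ)²) = 0.016109 × 143.8858 × 0.86585 / (24 × 0.017995) = 4.6469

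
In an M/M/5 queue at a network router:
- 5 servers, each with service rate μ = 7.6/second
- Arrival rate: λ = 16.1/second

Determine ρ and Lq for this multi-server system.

Traffic intensity: ρ = λ/(cμ) = 16.1/(5×7.6) = 0.4237
Since ρ = 0.4237 < 1, system is stable.
Offered load a = λ/μ = cρ = 16.1/7.6 = 2.1184
P₀ = [ Σₙ₌₀^4 aⁿ/n! + a^5/(5!(1-ρ)) ]⁻¹
Σ = a^0/0! + a^1/1! + a^2/2! + a^3/3! + a^4/4! = 1.0000 + 2.1184 + 2.2439 + 1.5845 + 0.8391 = 7.7859
a^5/(5!(1-ρ)) = 42.6640/(120 × 0.5763) = 0.6169
P₀ = 1/(7.7859 + 0.6169) = 0.1190
Lq = P₀·a^5·ρ / (5!(1-ρ)²) = 0.11901 × 42.6640 × 0.42368 / (120 × 0.33214) = 0.05397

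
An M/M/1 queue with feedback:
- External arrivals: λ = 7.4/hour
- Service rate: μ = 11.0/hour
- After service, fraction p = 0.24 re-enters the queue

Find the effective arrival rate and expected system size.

Effective arrival rate: λ_eff = λ/(1-p) = 7.4/(1-0.24) = 7.4/0.76 = 9.73684
ρ = λ_eff/μ = 9.73684/11.0 = 0.885167
L = ρ/(1-ρ) = 0.885167/(1-0.885167) = 7.7083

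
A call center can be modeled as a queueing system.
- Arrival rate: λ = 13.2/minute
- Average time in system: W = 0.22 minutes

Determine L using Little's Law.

Little's Law: L = λW
L = 13.2 × 0.22 = 2.9040 calls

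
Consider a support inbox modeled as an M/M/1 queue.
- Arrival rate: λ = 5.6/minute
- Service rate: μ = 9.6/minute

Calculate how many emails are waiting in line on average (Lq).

ρ = λ/μ = 5.6/9.6 = 0.5833
For M/M/1: Lq = λ²/(μ(μ-λ))
Lq = 31.36/(9.6 × 4.00)
Lq = 0.8167 emails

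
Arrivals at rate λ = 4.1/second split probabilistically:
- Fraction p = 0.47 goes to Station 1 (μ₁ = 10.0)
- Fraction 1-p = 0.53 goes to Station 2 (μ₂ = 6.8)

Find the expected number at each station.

Effective rates: λ₁ = 4.1×0.47 = 1.927, λ₂ = 4.1×0.53 = 2.173
Station 1: ρ₁ = 1.927/10.0 = 0.1927, L₁ = ρ₁/(1-ρ₁) = 0.1927/(1-0.1927) = 0.2387
Station 2: ρ₂ = 2.173/6.8 = 0.31956, L₂ = ρ₂/(1-ρ₂) = 0.31956/(1-0.31956) = 0.4696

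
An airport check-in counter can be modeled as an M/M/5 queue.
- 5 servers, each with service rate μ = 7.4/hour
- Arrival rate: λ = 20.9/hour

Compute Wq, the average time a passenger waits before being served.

Traffic intensity: ρ = λ/(cμ) = 20.9/(5×7.4) = 0.5649
Since ρ = 0.5649 < 1, system is stable.
Offered load a = λ/μ = cρ = 20.9/7.4 = 2.8243
P₀ = [ Σₙ₌₀^4 aⁿ/n! + a^5/(5!(1-ρ)) ]⁻¹
Σ = a^0/0! + a^1/1! + a^2/2! + a^3/3! + a^4/4! = 1.00000 + 2.82432 + 3.98840 + 3.75485 + 2.65123 = 14.2188
a^5/(5!(1-ρ)) = 179.7102/(120 × 0.435135) = 3.4417
P₀ = 1/(14.2188 + 3.4417) = 0.05662
Lq = P₀·a^5·ρ / (5!(1-ρ)²) = 0.05662 × 179.7102 × 0.5649 / (120 × 0.1893) = 0.2530
Wq = Lq/λ = 0.25298/20.9 = 0.01210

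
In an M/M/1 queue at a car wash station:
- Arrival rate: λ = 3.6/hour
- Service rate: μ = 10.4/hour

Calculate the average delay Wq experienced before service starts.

First, compute utilization: ρ = λ/μ = 3.6/10.4 = 0.3462
For M/M/1: Wq = λ/(μ(μ-λ))
Wq = 3.6/(10.4 × (10.4-3.6))
Wq = 3.6/(10.4 × 6.80)
Wq = 0.05090 hours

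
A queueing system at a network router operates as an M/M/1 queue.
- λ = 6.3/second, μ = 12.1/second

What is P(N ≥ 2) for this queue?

ρ = λ/μ = 6.3/12.1 = 0.5207
P(N ≥ n) = ρⁿ
P(N ≥ 2) = 0.5207^2
P(N ≥ 2) = 0.2711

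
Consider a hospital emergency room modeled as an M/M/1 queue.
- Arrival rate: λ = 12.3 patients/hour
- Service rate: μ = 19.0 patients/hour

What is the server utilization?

Server utilization: ρ = λ/μ
ρ = 12.3/19.0 = 0.6474
The server is busy 64.74% of the time.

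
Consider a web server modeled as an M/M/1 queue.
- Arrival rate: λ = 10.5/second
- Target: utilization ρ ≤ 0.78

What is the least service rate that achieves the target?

ρ = λ/μ, so μ = λ/ρ
μ ≥ 10.5/0.78 = 13.4615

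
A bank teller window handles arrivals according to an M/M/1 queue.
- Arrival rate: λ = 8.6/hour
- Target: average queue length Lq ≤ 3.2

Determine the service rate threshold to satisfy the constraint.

For M/M/1: Lq = λ²/(μ(μ-λ))
Need Lq ≤ 3.2, i.e. μ(μ-λ) ≥ λ²/3.2
μ² - 8.6μ - 73.96/3.2 ≥ 0  →  μ² - 8.6μ - 23.1125 ≥ 0
Quadratic formula (positive root): μ = [λ + √(λ² + 4×23.1125)]/2
Discriminant: 73.96 + 4×23.1125 = 166.4100, √166.4100 = 12.9000
μ ≥ (8.6 + 12.9000)/2 = 10.7500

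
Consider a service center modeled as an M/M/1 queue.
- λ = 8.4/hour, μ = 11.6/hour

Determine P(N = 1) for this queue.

ρ = λ/μ = 8.4/11.6 = 0.7241
P(n) = (1-ρ)ρⁿ
P(1) = (1-0.7241) × 0.7241^1
P(1) = 0.2759 × 0.7241
P(1) = 0.1998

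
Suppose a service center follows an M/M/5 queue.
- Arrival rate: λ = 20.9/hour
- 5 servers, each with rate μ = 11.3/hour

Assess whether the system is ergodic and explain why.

Stability requires ρ = λ/(cμ) < 1
ρ = 20.9/(5 × 11.3) = 20.9/56.50 = 0.3699
Since 0.3699 < 1, the system is STABLE.
The servers are busy 36.99% of the time.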